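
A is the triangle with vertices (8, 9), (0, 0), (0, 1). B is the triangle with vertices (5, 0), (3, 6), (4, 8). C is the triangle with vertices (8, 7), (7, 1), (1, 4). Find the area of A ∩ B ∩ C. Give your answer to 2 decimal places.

The intersection is the polygon with vertices (3.5,4.5), (4.333,5.333), (4.384,4.931), (3.636,4.091).
By the shoelace formula its area is 0.40.

0.40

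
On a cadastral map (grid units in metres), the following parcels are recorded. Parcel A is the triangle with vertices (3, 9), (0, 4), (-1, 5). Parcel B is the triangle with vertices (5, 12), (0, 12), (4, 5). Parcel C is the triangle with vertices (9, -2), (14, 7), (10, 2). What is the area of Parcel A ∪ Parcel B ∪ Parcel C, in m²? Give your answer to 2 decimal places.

By inclusion–exclusion:
Individual areas: |Parcel A| = 4, |Parcel B| = 17.5, |Parcel C| = 5.5.
|Parcel A∩Parcel B| = 0.1796.
|Parcel A∩Parcel C| = 0.
|Parcel B∩Parcel C| = 0.
|Parcel A∩Parcel B∩Parcel C| = 0.
|Parcel A ∪ Parcel B ∪ Parcel C| = 27 − 0.1796 + 0 = 26.82.

26.82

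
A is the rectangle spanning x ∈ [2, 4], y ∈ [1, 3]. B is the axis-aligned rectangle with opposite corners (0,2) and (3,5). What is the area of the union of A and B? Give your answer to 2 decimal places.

12.00

By inclusion–exclusion:
Individual areas: |A| = 4, |B| = 9.
|A∩B|: x∈[2,3], y∈[2,3] → 1·1 = 1.
|A ∪ B| = 13 − 1 = 12.00.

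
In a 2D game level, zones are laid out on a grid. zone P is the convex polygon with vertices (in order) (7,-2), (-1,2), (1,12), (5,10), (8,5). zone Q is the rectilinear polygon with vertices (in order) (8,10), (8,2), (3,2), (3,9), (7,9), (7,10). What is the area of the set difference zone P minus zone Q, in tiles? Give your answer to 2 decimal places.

|zone P| = 79, |zone P∩zone Q| = 29.5571.
|zone P ∖ zone Q| = |zone P| − |zone P∩zone Q| = 79 − 29.5571 = 49.44.

49.44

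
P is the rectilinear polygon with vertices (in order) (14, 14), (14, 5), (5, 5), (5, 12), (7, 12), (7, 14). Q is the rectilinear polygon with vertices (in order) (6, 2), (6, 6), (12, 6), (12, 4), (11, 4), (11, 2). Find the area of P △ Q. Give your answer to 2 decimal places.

|P| = 77, |Q| = 22, |P∩Q| = 6.
|P △ Q| = |P| + |Q| − 2·|P∩Q| = 77 + 22 − 12 = 87.00.

87.00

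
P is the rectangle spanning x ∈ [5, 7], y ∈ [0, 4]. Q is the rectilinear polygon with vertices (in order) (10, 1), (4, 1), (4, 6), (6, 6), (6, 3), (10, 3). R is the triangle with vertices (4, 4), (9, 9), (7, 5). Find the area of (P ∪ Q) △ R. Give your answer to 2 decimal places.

23.33

|P ∪ Q| = 21.
|(P ∪ Q) ∩ R| = 1.3333.
|(P ∪ Q) △ R| = 21 + 5 − 2.6667 = 23.33.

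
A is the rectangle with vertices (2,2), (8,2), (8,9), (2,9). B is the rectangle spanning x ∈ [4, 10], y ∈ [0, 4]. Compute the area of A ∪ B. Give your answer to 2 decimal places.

By inclusion–exclusion:
Individual areas: |A| = 42, |B| = 24.
|A∩B|: x∈[4,8], y∈[2,4] → 4·2 = 8.
|A ∪ B| = 66 − 8 = 58.00.

58.00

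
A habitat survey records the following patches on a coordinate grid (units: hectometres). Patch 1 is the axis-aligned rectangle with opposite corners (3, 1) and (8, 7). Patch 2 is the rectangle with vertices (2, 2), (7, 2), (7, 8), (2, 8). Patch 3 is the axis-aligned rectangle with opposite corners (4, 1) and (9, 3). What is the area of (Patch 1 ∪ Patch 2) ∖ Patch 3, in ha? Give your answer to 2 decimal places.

|Patch 1 ∪ Patch 2| = 40.
|(Patch 1 ∪ Patch 2) ∩ Patch 3| = 8.
|(Patch 1 ∪ Patch 2) ∖ Patch 3| = 40 − 8 = 32.00.

32.00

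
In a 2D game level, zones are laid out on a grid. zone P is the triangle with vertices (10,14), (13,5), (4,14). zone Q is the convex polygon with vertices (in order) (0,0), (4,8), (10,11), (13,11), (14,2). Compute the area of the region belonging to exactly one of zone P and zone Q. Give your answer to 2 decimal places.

104.50

|zone P| = 27, |zone Q| = 98.5, |zone P∩zone Q| = 10.5.
|zone P △ zone Q| = |zone P| + |zone Q| − 2·|zone P∩zone Q| = 27 + 98.5 − 21 = 104.50.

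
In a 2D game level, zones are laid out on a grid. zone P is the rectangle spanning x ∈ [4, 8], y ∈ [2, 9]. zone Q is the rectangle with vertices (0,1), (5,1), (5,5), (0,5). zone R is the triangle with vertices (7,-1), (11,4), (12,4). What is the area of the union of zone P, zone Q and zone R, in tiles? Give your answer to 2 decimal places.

47.50

By inclusion–exclusion:
Individual areas: |zone P| = 28, |zone Q| = 20, |zone R| = 2.5.
|zone P∩zone Q|: x∈[4,5], y∈[2,5] → 1·3 = 3.
|zone P∩zone R| = 0.
|zone Q∩zone R| = 0.
|zone P∩zone Q∩zone R| = 0.
|zone P ∪ zone Q ∪ zone R| = 50.5 − 3 + 0 = 47.50.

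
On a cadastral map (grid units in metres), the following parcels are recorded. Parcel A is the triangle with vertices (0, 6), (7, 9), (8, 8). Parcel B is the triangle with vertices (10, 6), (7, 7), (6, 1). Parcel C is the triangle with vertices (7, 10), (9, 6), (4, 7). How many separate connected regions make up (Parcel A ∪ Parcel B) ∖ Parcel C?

(Parcel A ∪ Parcel B) ∖ Parcel C splits into 2 disjoint pieces (area 1.875, area 8.571).

2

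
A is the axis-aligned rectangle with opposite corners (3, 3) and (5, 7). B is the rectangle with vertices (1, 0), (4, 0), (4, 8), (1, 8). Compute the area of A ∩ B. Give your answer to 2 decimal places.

4.00

|A∩B|: x∈[3,4], y∈[3,7] → 1·4 = 4.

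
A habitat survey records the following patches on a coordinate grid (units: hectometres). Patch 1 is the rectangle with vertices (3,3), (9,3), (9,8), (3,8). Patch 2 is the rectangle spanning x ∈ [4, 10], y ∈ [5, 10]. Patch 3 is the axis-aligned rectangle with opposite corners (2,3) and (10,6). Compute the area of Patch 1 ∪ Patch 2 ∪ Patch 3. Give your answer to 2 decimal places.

50.00

By inclusion–exclusion:
Individual areas: |Patch 1| = 30, |Patch 2| = 30, |Patch 3| = 24.
|Patch 1∩Patch 2|: x∈[4,9], y∈[5,8] → 5·3 = 15.
|Patch 1∩Patch 3|: x∈[3,9], y∈[3,6] → 6·3 = 18.
|Patch 2∩Patch 3|: x∈[4,10], y∈[5,6] → 6·1 = 6.
|Patch 1∩Patch 2∩Patch 3| = 5.
|Patch 1 ∪ Patch 2 ∪ Patch 3| = 84 − 39 + 5 = 50.00.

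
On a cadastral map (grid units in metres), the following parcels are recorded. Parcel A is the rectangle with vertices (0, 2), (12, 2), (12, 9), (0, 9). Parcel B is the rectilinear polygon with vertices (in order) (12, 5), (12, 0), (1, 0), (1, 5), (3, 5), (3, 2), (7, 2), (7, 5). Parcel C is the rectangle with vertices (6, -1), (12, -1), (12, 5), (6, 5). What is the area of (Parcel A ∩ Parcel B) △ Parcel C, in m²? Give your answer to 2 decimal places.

|Parcel A ∩ Parcel B| = 21.
|(Parcel A ∩ Parcel B) ∩ Parcel C| = 15.
|(Parcel A ∩ Parcel B) △ Parcel C| = 21 + 36 − 30 = 27.00.

27.00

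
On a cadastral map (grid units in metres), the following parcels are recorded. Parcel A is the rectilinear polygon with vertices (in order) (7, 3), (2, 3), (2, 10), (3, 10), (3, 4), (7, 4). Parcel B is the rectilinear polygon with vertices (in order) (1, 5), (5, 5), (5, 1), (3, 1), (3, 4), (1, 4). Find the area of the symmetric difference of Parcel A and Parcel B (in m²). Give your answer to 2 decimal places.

|Parcel A| = 11, |Parcel B| = 10, |Parcel A∩Parcel B| = 3.
|Parcel A △ Parcel B| = |Parcel A| + |Parcel B| − 2·|Parcel A∩Parcel B| = 11 + 10 − 6 = 15.00.

15.00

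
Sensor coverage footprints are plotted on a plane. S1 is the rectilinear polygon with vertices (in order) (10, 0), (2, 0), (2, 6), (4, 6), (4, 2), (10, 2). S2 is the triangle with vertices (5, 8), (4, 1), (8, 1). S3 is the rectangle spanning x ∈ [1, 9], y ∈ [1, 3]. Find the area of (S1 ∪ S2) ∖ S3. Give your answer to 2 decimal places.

22.14

|S1 ∪ S2| = 34.2857.
|(S1 ∪ S2) ∩ S3| = 12.1429.
|(S1 ∪ S2) ∖ S3| = 34.2857 − 12.1429 = 22.14.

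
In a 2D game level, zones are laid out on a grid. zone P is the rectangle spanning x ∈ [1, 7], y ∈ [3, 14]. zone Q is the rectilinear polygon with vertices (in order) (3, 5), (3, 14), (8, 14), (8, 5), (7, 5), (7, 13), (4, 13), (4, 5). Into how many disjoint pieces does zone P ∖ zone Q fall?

zone P ∖ zone Q is a single connected region.

1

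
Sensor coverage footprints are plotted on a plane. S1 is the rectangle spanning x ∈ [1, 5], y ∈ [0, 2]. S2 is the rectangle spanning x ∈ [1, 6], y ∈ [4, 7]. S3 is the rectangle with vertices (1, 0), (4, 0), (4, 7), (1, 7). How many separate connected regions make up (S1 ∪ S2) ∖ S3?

2

(S1 ∪ S2) ∖ S3 splits into 2 disjoint pieces (area 2, area 6).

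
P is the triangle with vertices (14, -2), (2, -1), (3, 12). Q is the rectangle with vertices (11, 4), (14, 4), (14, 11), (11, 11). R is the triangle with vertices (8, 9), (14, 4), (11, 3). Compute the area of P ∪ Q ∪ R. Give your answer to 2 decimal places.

By inclusion–exclusion:
Individual areas: |P| = 78.5, |Q| = 21, |R| = 10.5.
|P∩Q| = 0.
|P∩R| = 0.
|Q∩R| = 3.75.
|P∩Q∩R| = 0.
|P ∪ Q ∪ R| = 110 − 3.75 + 0 = 106.25.

106.25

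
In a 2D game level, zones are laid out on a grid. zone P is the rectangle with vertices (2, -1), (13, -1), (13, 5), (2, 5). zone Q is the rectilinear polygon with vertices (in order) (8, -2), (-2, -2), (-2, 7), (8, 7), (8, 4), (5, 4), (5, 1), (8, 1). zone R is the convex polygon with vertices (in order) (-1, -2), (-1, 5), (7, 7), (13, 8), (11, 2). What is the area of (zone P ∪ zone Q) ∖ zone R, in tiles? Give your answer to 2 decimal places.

|zone P ∪ zone Q| = 120.
|(zone P ∪ zone Q) ∩ zone R| = 71.5.
|(zone P ∪ zone Q) ∖ zone R| = 120 − 71.5 = 48.50.

48.50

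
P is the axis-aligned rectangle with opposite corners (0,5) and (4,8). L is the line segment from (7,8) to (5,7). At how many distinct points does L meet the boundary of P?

The segment lies entirely outside P and never meets its boundary.

0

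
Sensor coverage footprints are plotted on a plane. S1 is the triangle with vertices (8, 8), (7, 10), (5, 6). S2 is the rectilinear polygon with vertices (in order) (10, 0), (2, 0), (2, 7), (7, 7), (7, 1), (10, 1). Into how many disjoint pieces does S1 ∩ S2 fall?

1

S1 ∩ S2 is a single connected region.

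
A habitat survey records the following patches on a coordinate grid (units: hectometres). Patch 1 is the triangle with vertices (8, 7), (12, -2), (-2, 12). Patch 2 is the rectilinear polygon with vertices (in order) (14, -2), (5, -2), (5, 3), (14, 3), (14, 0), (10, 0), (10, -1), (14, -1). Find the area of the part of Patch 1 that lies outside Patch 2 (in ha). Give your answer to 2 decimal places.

28.89

|Patch 1| = 35, |Patch 1∩Patch 2| = 6.1111.
|Patch 1 ∖ Patch 2| = |Patch 1| − |Patch 1∩Patch 2| = 35 − 6.1111 = 28.89.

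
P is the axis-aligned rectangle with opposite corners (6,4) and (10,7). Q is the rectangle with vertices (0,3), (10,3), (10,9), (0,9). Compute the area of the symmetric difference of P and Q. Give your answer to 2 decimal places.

|P∩Q|: x∈[6,10], y∈[4,7] → 4·3 = 12.
|P △ Q| = |P| + |Q| − 2·|P∩Q| = 12 + 60 − 24 = 48.00.

48.00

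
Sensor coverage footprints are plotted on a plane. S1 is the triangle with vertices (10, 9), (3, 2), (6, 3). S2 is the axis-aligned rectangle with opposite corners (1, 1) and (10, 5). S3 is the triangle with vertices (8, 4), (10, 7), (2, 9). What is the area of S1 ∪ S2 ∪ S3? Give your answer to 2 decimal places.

49.67

By inclusion–exclusion:
Individual areas: |S1| = 7, |S2| = 36, |S3| = 14.
|S1∩S2| = 4.3333.
|S1∩S3| = 2.1403.
|S2∩S3| = 0.9333.
|S1∩S2∩S3| = 0.0762.
|S1 ∪ S2 ∪ S3| = 57 − 7.4069 + 0.0762 = 49.67.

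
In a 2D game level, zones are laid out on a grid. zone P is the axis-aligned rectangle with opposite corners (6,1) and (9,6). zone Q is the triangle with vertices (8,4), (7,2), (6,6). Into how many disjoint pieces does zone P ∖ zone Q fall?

1

zone P ∖ zone Q is a single connected region.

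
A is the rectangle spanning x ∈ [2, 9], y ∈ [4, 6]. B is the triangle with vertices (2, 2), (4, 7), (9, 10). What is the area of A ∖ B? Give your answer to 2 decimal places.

|A| = 14, |A∩B| = 2.85.
|A ∖ B| = |A| − |A∩B| = 14 − 2.85 = 11.15.

11.15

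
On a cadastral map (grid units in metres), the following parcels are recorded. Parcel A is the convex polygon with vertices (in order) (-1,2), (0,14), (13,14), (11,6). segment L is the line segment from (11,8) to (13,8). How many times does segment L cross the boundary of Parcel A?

1

The segment meets the boundary at (11.5,8).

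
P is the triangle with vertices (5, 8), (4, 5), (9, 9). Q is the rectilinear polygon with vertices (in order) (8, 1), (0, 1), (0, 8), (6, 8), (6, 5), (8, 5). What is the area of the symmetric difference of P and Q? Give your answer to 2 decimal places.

49.70

|P| = 5.5, |Q| = 50, |P∩Q| = 2.9.
|P △ Q| = |P| + |Q| − 2·|P∩Q| = 5.5 + 50 − 5.8 = 49.70.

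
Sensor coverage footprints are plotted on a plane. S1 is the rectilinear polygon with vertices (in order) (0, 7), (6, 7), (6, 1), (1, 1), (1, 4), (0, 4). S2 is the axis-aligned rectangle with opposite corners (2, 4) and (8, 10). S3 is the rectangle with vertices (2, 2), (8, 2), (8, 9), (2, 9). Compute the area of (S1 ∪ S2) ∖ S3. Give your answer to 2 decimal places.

19.00

|S1 ∪ S2| = 57.
|(S1 ∪ S2) ∩ S3| = 38.
|(S1 ∪ S2) ∖ S3| = 57 − 38 = 19.00.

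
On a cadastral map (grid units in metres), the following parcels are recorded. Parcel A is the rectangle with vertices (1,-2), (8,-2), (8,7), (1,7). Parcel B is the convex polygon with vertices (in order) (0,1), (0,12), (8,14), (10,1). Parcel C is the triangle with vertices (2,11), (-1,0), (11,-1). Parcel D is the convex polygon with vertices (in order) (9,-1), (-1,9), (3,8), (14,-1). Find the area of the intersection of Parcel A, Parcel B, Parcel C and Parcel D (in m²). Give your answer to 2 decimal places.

17.36

The intersection is the polygon with vertices (8,3), (8,1), (7,1), (1,7), (4.222,7), (6.235,5.353).
By the shoelace formula its area is 17.36.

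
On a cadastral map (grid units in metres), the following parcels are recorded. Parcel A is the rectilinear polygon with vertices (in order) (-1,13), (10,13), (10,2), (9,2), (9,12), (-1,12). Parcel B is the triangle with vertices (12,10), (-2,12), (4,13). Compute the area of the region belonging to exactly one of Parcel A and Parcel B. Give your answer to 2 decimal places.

24.34

|Parcel A| = 21, |Parcel B| = 13, |Parcel A∩Parcel B| = 4.8304.
|Parcel A △ Parcel B| = |Parcel A| + |Parcel B| − 2·|Parcel A∩Parcel B| = 21 + 13 − 9.6607 = 24.34.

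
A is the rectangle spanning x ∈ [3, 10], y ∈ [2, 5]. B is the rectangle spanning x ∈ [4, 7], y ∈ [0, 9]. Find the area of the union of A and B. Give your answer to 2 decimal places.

39.00

By inclusion–exclusion:
Individual areas: |A| = 21, |B| = 27.
|A∩B|: x∈[4,7], y∈[2,5] → 3·3 = 9.
|A ∪ B| = 48 − 9 = 39.00.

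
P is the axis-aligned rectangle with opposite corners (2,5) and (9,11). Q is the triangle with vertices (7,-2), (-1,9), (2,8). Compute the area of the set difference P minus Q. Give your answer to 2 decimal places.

|P| = 42, |P∩Q| = 2.25.
|P ∖ Q| = |P| − |P∩Q| = 42 − 2.25 = 39.75.

39.75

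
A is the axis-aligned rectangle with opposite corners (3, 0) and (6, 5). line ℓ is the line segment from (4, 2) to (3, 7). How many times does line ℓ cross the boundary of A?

The segment meets the boundary at (3.4,5).

1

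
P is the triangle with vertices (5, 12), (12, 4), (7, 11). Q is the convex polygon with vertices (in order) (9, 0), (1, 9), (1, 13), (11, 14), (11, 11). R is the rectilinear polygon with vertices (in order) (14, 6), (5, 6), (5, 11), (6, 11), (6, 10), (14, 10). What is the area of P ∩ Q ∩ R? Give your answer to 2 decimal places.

2.46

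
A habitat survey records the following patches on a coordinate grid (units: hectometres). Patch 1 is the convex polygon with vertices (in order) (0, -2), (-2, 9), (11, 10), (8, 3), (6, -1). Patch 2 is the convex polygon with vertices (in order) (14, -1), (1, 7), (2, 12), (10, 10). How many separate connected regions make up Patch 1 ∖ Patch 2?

Patch 1 ∖ Patch 2 splits into 2 disjoint pieces (area 61.7927, area 0.5937).

2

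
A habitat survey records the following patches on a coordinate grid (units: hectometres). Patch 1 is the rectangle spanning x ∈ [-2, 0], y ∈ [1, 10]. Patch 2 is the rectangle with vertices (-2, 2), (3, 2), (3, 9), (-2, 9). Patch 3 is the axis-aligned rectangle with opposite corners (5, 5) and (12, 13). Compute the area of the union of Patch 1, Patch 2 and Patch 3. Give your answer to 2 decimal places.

By inclusion–exclusion:
Individual areas: |Patch 1| = 18, |Patch 2| = 35, |Patch 3| = 56.
|Patch 1∩Patch 2|: x∈[-2,0], y∈[2,9] → 2·7 = 14.
|Patch 1∩Patch 3| = 0 (no overlap).
|Patch 2∩Patch 3| = 0 (no overlap).
|Patch 1∩Patch 2∩Patch 3| = 0.
|Patch 1 ∪ Patch 2 ∪ Patch 3| = 109 − 14 + 0 = 95.00.

95.00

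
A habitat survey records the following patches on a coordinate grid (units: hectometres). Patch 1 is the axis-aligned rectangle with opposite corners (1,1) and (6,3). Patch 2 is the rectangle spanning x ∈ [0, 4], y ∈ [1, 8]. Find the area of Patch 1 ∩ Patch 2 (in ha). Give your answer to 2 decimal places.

|Patch 1∩Patch 2|: x∈[1,4], y∈[1,3] → 3·2 = 6.

6.00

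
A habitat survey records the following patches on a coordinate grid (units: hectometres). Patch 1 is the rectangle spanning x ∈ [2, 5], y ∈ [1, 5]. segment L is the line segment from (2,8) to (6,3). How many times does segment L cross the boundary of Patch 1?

2

The segment meets the boundary at (5,4.25), (4.4,5).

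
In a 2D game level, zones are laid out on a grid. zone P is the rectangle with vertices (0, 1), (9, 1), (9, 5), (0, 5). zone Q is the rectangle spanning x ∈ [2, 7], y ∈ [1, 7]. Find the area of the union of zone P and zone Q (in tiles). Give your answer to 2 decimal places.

By inclusion–exclusion:
Individual areas: |zone P| = 36, |zone Q| = 30.
|zone P∩zone Q|: x∈[2,7], y∈[1,5] → 5·4 = 20.
|zone P ∪ zone Q| = 66 − 20 = 46.00.

46.00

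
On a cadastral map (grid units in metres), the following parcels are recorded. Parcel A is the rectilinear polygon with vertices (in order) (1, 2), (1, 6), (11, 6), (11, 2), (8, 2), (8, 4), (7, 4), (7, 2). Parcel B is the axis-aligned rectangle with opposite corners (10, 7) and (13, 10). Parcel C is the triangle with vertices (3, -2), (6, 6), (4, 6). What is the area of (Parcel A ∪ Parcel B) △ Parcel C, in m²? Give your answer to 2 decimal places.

43.00

|Parcel A ∪ Parcel B| = 47.
|(Parcel A ∪ Parcel B) ∩ Parcel C| = 6.
|(Parcel A ∪ Parcel B) △ Parcel C| = 47 + 8 − 12 = 43.00.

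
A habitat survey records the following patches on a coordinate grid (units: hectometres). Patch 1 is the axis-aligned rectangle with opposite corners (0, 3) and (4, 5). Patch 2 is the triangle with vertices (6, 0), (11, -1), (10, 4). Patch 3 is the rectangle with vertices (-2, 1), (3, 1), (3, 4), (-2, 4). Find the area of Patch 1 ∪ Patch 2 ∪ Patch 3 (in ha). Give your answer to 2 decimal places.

32.00

By inclusion–exclusion:
Individual areas: |Patch 1| = 8, |Patch 2| = 12, |Patch 3| = 15.
|Patch 1∩Patch 2| = 0.
|Patch 1∩Patch 3|: x∈[0,3], y∈[3,4] → 3·1 = 3.
|Patch 2∩Patch 3| = 0.
|Patch 1∩Patch 2∩Patch 3| = 0.
|Patch 1 ∪ Patch 2 ∪ Patch 3| = 35 − 3 + 0 = 32.00.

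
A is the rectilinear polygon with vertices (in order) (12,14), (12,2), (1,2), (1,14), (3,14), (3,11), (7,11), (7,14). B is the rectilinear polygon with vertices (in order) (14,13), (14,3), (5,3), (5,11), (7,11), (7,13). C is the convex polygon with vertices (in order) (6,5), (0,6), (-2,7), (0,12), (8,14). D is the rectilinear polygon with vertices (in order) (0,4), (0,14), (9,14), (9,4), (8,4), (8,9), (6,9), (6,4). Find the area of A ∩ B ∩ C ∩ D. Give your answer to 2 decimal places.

9.25

The intersection is the polygon with vertices (7,11), (7,13), (7.778,13), (6.889,9), (6,9), (6,5), (5,5.167), (5,11).
By the shoelace formula its area is 9.25.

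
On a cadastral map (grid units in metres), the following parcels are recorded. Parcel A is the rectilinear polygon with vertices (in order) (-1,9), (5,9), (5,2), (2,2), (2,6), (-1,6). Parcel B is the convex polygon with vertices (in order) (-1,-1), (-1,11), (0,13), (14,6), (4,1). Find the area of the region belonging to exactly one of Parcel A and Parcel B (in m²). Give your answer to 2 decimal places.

80.00

|Parcel A| = 30, |Parcel B| = 110, |Parcel A∩Parcel B| = 30.
|Parcel A △ Parcel B| = |Parcel A| + |Parcel B| − 2·|Parcel A∩Parcel B| = 30 + 110 − 60 = 80.00.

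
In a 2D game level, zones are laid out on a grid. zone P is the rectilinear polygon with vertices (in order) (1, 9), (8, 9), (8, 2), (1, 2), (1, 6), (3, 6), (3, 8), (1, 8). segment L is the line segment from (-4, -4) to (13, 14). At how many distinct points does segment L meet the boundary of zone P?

The segment meets the boundary at (8,8.706), (1.667,2).

2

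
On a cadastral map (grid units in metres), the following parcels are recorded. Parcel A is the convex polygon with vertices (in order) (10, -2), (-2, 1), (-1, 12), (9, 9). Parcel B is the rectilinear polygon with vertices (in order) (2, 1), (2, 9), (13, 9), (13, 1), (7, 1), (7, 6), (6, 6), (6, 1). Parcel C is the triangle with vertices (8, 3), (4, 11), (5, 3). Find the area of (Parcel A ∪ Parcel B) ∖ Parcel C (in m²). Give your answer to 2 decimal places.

138.15

|Parcel A ∪ Parcel B| = 150.0909.
|(Parcel A ∪ Parcel B) ∩ Parcel C| = 11.9427.
|(Parcel A ∪ Parcel B) ∖ Parcel C| = 150.0909 − 11.9427 = 138.15.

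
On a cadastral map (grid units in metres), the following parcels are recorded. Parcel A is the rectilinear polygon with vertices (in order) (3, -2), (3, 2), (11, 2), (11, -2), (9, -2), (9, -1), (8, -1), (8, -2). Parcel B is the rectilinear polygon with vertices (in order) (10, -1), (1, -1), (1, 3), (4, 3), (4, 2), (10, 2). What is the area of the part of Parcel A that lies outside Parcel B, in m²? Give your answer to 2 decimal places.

10.00

|Parcel A| = 31, |Parcel A∩Parcel B| = 21.
|Parcel A ∖ Parcel B| = |Parcel A| − |Parcel A∩Parcel B| = 31 − 21 = 10.00.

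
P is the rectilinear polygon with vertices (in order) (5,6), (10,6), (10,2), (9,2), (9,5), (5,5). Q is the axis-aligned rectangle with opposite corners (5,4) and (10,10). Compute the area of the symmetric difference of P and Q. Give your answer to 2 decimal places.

|P| = 8, |Q| = 30, |P∩Q| = 6.
|P △ Q| = |P| + |Q| − 2·|P∩Q| = 8 + 30 − 12 = 26.00.

26.00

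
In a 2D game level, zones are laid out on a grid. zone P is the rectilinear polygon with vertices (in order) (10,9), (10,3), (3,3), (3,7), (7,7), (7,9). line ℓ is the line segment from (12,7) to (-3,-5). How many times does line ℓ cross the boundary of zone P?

The segment meets the boundary at (7,3), (10,5.4).

2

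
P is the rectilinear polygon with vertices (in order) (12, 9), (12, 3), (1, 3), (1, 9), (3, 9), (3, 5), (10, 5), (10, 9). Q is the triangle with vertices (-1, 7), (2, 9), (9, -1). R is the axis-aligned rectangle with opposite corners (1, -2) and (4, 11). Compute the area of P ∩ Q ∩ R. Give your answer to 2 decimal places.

The intersection is the polygon with vertices (1,5.4), (1,8.333), (2,9), (3,7.571), (3,5), (4,5), (4,3).
By the shoelace formula its area is 9.35.

9.35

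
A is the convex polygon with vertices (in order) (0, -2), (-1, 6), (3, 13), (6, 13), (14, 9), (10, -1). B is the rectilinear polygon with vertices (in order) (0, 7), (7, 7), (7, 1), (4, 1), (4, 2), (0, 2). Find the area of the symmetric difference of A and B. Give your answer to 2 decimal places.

124.00

|A| = 162, |B| = 38, |A∩B| = 38.
|A △ B| = |A| + |B| − 2·|A∩B| = 162 + 38 − 76 = 124.00.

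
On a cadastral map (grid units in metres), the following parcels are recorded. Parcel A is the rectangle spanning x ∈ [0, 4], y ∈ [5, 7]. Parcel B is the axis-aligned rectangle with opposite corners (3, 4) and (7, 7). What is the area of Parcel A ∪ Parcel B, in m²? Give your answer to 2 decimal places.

By inclusion–exclusion:
Individual areas: |Parcel A| = 8, |Parcel B| = 12.
|Parcel A∩Parcel B|: x∈[3,4], y∈[5,7] → 1·2 = 2.
|Parcel A ∪ Parcel B| = 20 − 2 = 18.00.

18.00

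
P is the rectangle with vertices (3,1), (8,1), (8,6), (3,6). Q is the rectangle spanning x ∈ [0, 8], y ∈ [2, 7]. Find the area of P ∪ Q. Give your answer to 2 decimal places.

By inclusion–exclusion:
Individual areas: |P| = 25, |Q| = 40.
|P∩Q|: x∈[3,8], y∈[2,6] → 5·4 = 20.
|P ∪ Q| = 65 − 20 = 45.00.

45.00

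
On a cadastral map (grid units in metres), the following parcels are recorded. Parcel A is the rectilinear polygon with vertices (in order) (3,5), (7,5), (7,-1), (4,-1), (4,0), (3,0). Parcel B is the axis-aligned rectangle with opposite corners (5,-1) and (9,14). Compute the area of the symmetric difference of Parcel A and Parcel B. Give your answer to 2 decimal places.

59.00

|Parcel A| = 23, |Parcel B| = 60, |Parcel A∩Parcel B| = 12.
|Parcel A △ Parcel B| = |Parcel A| + |Parcel B| − 2·|Parcel A∩Parcel B| = 23 + 60 − 24 = 59.00.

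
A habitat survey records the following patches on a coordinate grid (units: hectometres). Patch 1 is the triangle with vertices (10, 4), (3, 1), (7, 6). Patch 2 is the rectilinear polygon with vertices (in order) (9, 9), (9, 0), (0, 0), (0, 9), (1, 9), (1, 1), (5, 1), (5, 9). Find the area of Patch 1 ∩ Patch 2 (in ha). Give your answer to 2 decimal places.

9.31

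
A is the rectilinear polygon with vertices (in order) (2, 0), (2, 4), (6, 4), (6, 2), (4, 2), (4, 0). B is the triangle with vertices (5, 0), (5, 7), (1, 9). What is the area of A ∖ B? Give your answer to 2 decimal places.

|A| = 12, |A∩B| = 2.6667.
|A ∖ B| = |A| − |A∩B| = 12 − 2.6667 = 9.33.

9.33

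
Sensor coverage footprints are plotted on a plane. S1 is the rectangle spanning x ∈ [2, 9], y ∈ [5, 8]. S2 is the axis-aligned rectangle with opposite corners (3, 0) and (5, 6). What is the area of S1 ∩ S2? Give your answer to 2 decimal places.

|S1∩S2|: x∈[3,5], y∈[5,6] → 2·1 = 2.

2.00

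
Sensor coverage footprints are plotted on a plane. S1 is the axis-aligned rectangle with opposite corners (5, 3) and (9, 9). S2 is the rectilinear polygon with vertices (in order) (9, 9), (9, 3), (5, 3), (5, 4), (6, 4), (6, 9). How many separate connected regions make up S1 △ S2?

1

S1 △ S2 is a single connected region.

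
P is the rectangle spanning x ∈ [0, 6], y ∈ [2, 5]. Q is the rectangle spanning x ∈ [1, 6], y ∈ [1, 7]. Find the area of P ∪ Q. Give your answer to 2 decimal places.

33.00

By inclusion–exclusion:
Individual areas: |P| = 18, |Q| = 30.
|P∩Q|: x∈[1,6], y∈[2,5] → 5·3 = 15.
|P ∪ Q| = 48 − 15 = 33.00.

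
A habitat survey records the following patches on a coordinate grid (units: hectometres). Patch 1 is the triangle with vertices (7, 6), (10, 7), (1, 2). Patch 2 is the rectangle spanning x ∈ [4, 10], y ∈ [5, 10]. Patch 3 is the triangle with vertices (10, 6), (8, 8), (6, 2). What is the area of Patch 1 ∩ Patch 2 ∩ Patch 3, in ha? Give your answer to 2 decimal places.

The intersection is the polygon with vertices (7.136,5.409), (7.375,6.125), (9.25,6.75), (9.357,6.643).
By the shoelace formula its area is 0.78.

0.78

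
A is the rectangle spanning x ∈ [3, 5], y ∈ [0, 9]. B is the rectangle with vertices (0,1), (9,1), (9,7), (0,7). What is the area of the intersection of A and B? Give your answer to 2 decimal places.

|A∩B|: x∈[3,5], y∈[1,7] → 2·6 = 12.

12.00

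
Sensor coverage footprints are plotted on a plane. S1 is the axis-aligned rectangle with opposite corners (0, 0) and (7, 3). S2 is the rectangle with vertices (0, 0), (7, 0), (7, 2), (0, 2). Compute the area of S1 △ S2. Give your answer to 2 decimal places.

7.00

|S1∩S2|: x∈[0,7], y∈[0,2] → 7·2 = 14.
|S1 △ S2| = |S1| + |S2| − 2·|S1∩S2| = 21 + 14 − 28 = 7.00.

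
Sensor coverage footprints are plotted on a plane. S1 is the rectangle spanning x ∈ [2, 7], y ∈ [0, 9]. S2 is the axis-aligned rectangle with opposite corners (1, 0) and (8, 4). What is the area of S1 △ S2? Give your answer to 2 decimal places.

33.00

|S1∩S2|: x∈[2,7], y∈[0,4] → 5·4 = 20.
|S1 △ S2| = |S1| + |S2| − 2·|S1∩S2| = 45 + 28 − 40 = 33.00.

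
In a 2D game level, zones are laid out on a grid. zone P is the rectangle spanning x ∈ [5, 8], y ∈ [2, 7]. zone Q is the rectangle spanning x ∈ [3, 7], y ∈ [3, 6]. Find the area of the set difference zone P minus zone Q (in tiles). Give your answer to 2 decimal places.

|zone P∩zone Q|: x∈[5,7], y∈[3,6] → 2·3 = 6.
|zone P| = 15.
|zone P ∖ zone Q| = |zone P| − |zone P∩zone Q| = 15 − 6 = 9.00.

9.00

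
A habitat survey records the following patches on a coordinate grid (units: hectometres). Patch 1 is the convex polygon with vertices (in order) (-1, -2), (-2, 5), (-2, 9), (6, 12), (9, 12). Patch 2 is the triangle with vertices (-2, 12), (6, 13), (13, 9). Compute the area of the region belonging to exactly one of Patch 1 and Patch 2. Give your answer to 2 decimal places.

75.81

|Patch 1| = 68.5, |Patch 2| = 19.5, |Patch 1∩Patch 2| = 6.0966.
|Patch 1 △ Patch 2| = |Patch 1| + |Patch 2| − 2·|Patch 1∩Patch 2| = 68.5 + 19.5 − 12.1931 = 75.81.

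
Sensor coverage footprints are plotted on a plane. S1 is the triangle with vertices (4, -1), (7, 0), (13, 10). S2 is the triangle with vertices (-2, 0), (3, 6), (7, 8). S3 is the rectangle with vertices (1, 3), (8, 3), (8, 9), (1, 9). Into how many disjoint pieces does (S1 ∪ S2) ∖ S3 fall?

(S1 ∪ S2) ∖ S3 splits into 2 disjoint pieces (area 11.6768, area 1.4625).

2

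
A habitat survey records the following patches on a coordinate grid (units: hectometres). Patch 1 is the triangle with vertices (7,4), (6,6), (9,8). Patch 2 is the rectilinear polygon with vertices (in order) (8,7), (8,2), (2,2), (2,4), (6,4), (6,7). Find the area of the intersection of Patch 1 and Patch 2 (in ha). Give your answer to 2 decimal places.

3.25

The intersection is the polygon with vertices (6,6), (7.5,7), (8,7), (8,6), (7,4).
By the shoelace formula its area is 3.25.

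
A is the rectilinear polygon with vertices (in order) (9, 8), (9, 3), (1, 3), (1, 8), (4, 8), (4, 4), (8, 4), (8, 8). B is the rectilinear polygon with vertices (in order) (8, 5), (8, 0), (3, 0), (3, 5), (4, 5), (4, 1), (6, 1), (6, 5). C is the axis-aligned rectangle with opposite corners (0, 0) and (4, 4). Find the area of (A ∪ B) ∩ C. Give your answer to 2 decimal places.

The region (A ∪ B) ∩ C is the polygon with vertices (3,0), (3,3), (1,3), (1,4), (4,4), (4,3), (4,1), (4,0).
By the shoelace formula its area is 6.00.

6.00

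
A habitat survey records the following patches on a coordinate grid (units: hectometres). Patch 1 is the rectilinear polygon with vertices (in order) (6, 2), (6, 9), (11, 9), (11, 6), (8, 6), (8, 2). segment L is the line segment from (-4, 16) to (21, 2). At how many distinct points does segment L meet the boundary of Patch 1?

The segment meets the boundary at (8.5,9), (11,7.6).

2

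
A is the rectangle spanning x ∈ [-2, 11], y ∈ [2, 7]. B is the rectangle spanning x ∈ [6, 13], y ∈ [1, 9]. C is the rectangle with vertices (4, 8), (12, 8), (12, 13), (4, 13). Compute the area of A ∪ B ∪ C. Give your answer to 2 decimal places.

130.00

By inclusion–exclusion:
Individual areas: |A| = 65, |B| = 56, |C| = 40.
|A∩B|: x∈[6,11], y∈[2,7] → 5·5 = 25.
|A∩C| = 0 (no overlap).
|B∩C|: x∈[6,12], y∈[8,9] → 6·1 = 6.
|A∩B∩C| = 0.
|A ∪ B ∪ C| = 161 − 31 + 0 = 130.00.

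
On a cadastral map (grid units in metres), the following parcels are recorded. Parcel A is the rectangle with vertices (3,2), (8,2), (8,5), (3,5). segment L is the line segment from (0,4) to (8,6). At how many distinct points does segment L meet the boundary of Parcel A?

2

The segment meets the boundary at (4,5), (3,4.75).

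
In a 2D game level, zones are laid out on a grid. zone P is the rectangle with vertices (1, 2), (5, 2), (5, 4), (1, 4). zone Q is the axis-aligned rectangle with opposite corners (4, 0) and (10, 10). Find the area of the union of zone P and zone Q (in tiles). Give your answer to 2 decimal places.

By inclusion–exclusion:
Individual areas: |zone P| = 8, |zone Q| = 60.
|zone P∩zone Q|: x∈[4,5], y∈[2,4] → 1·2 = 2.
|zone P ∪ zone Q| = 68 − 2 = 66.00.

66.00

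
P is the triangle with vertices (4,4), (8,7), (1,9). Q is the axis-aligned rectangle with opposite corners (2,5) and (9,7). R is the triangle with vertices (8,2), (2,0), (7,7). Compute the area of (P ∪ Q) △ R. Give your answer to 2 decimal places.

|P ∪ Q| = 20.7667.
|(P ∪ Q) ∩ R| = 1.8286.
|(P ∪ Q) △ R| = 20.7667 + 16 − 3.6571 = 33.11.

33.11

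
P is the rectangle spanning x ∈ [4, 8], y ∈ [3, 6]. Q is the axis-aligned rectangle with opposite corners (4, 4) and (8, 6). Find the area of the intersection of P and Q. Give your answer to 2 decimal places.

8.00

|P∩Q|: x∈[4,8], y∈[4,6] → 4·2 = 8.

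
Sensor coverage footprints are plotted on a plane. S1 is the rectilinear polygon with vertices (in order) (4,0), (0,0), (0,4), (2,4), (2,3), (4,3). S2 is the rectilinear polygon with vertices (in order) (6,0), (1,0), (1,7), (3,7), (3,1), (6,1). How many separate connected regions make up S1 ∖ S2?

S1 ∖ S2 splits into 2 disjoint pieces (area 4, area 2).

2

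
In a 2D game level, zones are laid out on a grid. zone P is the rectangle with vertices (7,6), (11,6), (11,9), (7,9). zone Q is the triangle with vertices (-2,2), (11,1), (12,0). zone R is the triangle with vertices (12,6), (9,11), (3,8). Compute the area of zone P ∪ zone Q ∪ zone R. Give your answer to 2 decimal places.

28.70

By inclusion–exclusion:
Individual areas: |zone P| = 12, |zone Q| = 6, |zone R| = 19.5.
|zone P∩zone Q| = 0.
|zone P∩zone R| = 8.8.
|zone Q∩zone R| = 0.
|zone P∩zone Q∩zone R| = 0.
|zone P ∪ zone Q ∪ zone R| = 37.5 − 8.8 + 0 = 28.70.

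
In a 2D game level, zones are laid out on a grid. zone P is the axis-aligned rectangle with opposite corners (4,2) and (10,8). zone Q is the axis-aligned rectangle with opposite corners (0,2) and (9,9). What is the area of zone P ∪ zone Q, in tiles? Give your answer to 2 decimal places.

By inclusion–exclusion:
Individual areas: |zone P| = 36, |zone Q| = 63.
|zone P∩zone Q|: x∈[4,9], y∈[2,8] → 5·6 = 30.
|zone P ∪ zone Q| = 99 − 30 = 69.00.

69.00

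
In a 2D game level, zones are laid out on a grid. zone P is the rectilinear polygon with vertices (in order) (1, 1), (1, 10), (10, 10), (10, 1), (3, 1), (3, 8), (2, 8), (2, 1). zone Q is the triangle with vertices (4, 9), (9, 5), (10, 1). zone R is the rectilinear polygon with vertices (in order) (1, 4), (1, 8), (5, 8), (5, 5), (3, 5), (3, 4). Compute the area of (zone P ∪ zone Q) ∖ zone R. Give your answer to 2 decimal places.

|zone P ∪ zone Q| = 74.
|(zone P ∪ zone Q) ∩ zone R| = 10.
|(zone P ∪ zone Q) ∖ zone R| = 74 − 10 = 64.00.

64.00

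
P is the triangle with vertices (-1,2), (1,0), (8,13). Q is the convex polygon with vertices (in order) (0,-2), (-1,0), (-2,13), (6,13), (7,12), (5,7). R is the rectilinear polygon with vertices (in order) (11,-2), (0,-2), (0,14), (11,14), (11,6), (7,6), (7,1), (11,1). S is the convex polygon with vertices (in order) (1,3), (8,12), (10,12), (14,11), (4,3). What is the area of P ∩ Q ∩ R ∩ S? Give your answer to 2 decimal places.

The intersection is the polygon with vertices (5.667,8.667), (2.615,3), (1,3), (5.941,9.353).
By the shoelace formula its area is 5.40.

5.40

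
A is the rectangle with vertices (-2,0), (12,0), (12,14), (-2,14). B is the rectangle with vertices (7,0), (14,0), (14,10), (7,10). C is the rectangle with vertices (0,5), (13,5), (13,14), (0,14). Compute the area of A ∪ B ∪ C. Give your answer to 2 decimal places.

By inclusion–exclusion:
Individual areas: |A| = 196, |B| = 70, |C| = 117.
|A∩B|: x∈[7,12], y∈[0,10] → 5·10 = 50.
|A∩C|: x∈[0,12], y∈[5,14] → 12·9 = 108.
|B∩C|: x∈[7,13], y∈[5,10] → 6·5 = 30.
|A∩B∩C| = 25.
|A ∪ B ∪ C| = 383 − 188 + 25 = 220.00.

220.00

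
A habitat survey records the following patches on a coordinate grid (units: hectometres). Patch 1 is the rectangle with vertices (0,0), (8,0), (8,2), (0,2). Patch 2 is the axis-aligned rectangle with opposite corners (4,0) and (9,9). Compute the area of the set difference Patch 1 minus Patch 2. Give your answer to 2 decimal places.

|Patch 1∩Patch 2|: x∈[4,8], y∈[0,2] → 4·2 = 8.
|Patch 1| = 16.
|Patch 1 ∖ Patch 2| = |Patch 1| − |Patch 1∩Patch 2| = 16 − 8 = 8.00.

8.00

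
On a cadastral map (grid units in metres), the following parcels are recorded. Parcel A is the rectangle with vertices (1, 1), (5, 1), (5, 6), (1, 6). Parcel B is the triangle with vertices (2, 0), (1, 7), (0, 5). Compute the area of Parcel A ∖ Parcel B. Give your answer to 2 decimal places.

|Parcel A| = 20, |Parcel A∩Parcel B| = 2.05.
|Parcel A ∖ Parcel B| = |Parcel A| − |Parcel A∩Parcel B| = 20 − 2.05 = 17.95.

17.95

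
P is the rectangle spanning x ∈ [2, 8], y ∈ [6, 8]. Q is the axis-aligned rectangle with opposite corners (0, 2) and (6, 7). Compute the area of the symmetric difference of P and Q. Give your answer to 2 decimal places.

|P∩Q|: x∈[2,6], y∈[6,7] → 4·1 = 4.
|P △ Q| = |P| + |Q| − 2·|P∩Q| = 12 + 30 − 8 = 34.00.

34.00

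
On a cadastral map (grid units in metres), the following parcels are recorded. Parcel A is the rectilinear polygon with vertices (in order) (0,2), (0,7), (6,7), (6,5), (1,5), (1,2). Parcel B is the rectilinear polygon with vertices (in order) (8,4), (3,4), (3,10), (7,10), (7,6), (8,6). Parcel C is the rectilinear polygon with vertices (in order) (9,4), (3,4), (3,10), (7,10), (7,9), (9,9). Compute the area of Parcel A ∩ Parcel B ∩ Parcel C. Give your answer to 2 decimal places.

The intersection is the polygon with vertices (6,5), (3,5), (3,7), (6,7).
By the shoelace formula its area is 6.00.

6.00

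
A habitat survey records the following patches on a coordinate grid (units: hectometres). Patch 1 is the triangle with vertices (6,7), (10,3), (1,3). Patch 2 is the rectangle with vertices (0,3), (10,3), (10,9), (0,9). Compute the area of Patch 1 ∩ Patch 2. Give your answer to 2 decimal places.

The intersection is the polygon with vertices (10,3), (1,3), (6,7).
By the shoelace formula its area is 18.00.

18.00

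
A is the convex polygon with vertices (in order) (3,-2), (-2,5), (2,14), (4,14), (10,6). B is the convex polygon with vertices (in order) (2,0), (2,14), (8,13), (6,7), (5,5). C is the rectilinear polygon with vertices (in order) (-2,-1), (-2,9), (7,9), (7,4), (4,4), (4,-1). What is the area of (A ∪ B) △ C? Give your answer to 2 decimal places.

68.22

|A ∪ B| = 110.381.
|(A ∪ B) ∩ C| = 58.5784.
|(A ∪ B) △ C| = 110.381 + 75 − 117.1567 = 68.22.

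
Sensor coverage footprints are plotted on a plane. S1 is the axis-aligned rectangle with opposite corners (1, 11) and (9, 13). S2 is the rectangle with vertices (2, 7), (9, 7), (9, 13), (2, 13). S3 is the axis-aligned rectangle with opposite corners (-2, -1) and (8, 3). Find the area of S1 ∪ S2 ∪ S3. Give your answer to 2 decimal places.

84.00

By inclusion–exclusion:
Individual areas: |S1| = 16, |S2| = 42, |S3| = 40.
|S1∩S2|: x∈[2,9], y∈[11,13] → 7·2 = 14.
|S1∩S3| = 0 (no overlap).
|S2∩S3| = 0 (no overlap).
|S1∩S2∩S3| = 0.
|S1 ∪ S2 ∪ S3| = 98 − 14 + 0 = 84.00.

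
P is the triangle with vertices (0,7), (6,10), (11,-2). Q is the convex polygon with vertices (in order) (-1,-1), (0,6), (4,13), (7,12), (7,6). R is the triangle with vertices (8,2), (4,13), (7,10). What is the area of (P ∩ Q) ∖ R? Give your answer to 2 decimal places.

|P ∩ Q| = 24.041.
|(P ∩ Q) ∩ R| = 3.421.
|(P ∩ Q) ∖ R| = 24.041 − 3.421 = 20.62.

20.62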